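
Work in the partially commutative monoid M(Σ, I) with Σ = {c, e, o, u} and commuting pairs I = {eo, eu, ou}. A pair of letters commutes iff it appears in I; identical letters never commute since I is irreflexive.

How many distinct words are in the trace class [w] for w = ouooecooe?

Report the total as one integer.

#0=o has no predecessor
#1=u has no predecessor
#2=o depends on [0:o]
#3=o depends on [2:o]
#4=e has no predecessor
#5=c depends on [1:u, 3:o, 4:e]
#6=o depends on [5:c]
#7=o depends on [6:o]
#8=e depends on [5:c]
sources: [0:o, 1:u, 4:e]
N(rest) = Σ N(rest − s) over sources s of rest; N(one piece) = 1:
  size 1 → [7]=1  [8]=1
  size 2 → [6,7]=1  [7,8]=2
  size 3 → [6,7,8]=3
  size 4 → [5,6,7,8]=3
  size 5 → [1,5,6,7,8]=3  [3,5,6,7,8]=3  [4,5,6,7,8]=3
  size 6 → [1,3,5,6,7,8]=6  [1,4,5,6,7,8]=6  [2,3,5,6,7,8]=3  [3,4,5,6,7,8]=6
  size 7 → [0,2,3,5,6,7,8]=3  [1,2,3,5,6,7,8]=9  [1,3,4,5,6,7,8]=18  [2,3,4,5,6,7,8]=9
  first=0(o) contributes 36
  first=1(u) contributes 12
  first=4(e) contributes 12
|[w]| = 60

60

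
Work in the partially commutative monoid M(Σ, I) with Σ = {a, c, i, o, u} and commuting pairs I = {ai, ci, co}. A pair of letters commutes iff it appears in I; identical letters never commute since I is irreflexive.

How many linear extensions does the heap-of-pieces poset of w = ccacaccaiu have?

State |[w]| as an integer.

drop 0:c onto floor
drop 1:c onto {0:c}
drop 2:a onto {1:c}
drop 3:c onto {2:a}
drop 4:a onto {3:c}
drop 5:c onto {4:a}
drop 6:c onto {5:c}
drop 7:a onto {6:c}
drop 8:i onto floor
drop 9:u onto {7:a, 8:i}
ground layer = {0:c, 8:i}
drop-orders for the pieces not yet dropped (sum over which currently-grounded one goes next):
  1 to go: {9} 1
  2 to go: {7,9} 1  {8,9} 1
  3 to go: {6,7,9} 1  {7,8,9} 2
  4 to go: {5,6,7,9} 1  {6,7,8,9} 3
  5 to go: {4,5,6,7,9} 1  {5,6,7,8,9} 4
  6 to go: {3,4,5,6,7,9} 1  {4,5,6,7,8,9} 5
  7 to go: {2,3,4,5,6,7,9} 1  {3,4,5,6,7,8,9} 6
  8 to go: {1,2,3,4,5,6,7,9} 1  {2,3,4,5,6,7,8,9} 7
  if 0:c drops first: 8 orders
  if 8:i drops first: 1 orders
heap linearizations: 9

9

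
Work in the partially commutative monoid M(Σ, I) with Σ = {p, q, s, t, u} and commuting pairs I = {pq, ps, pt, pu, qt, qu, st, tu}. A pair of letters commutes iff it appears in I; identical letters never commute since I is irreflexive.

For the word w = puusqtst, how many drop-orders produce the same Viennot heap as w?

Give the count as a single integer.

drop 0:p onto floor
drop 1:u onto floor
drop 2:u onto {1:u}
drop 3:s onto {2:u}
drop 4:q onto {3:s}
drop 5:t onto floor
drop 6:s onto {4:q}
drop 7:t onto {5:t}
ground layer = {0:p, 1:u, 5:t}
drop-orders for the pieces not yet dropped (sum over which currently-grounded one goes next):
  1 to go: {0} 1  {6} 1  {7} 1
  2 to go: {0,6} 2  {0,7} 2  {4,6} 1  {5,7} 1  {6,7} 2
  3 to go: {0,4,6} 3  {0,5,7} 3  {0,6,7} 6  {3,4,6} 1  {4,6,7} 3  {5,6,7} 3
  4 to go: {0,3,4,6} 4  {0,4,6,7} 12  {0,5,6,7} 12  {2,3,4,6} 1  {3,4,6,7} 4  {4,5,6,7} 6
  5 to go: {0,2,3,4,6} 5  {0,3,4,6,7} 20  {0,4,5,6,7} 30  {1,2,3,4,6} 1  {2,3,4,6,7} 5  {3,4,5,6,7} 10
  6 to go: {0,1,2,3,4,6} 6  {0,2,3,4,6,7} 30  {0,3,4,5,6,7} 60  {1,2,3,4,6,7} 6  {2,3,4,5,6,7} 15
  if 0:p drops first: 21 orders
  if 1:u drops first: 105 orders
  if 5:t drops first: 42 orders
heap linearizations: 168

168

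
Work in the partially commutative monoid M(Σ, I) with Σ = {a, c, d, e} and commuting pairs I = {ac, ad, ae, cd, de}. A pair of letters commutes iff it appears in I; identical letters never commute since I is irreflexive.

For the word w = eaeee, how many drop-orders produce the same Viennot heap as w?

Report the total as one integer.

5

piece 0:e — minimal
piece 1:a — minimal
piece 2:e rests on {0:e}
piece 3:e rests on {2:e}
piece 4:e rests on {3:e}
minimal pieces: {0:e, 1:a}
ways to finish when only these pieces remain (= sum over removing one remaining piece with nothing left below it):
  1 left: {1}→1  {4}→1
  2 left: {1,4}→2  {3,4}→1
  3 left: {1,3,4}→3  {2,3,4}→1
  placing 0:e first → 4 extensions
  placing 1:a first → 1 extensions
total linear extensions = 5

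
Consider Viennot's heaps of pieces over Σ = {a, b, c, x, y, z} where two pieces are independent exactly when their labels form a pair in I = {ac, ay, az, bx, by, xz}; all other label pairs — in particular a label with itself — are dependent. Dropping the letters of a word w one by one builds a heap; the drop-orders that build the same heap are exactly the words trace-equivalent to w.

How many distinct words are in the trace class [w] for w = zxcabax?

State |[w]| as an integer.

#0=z has no predecessor
#1=x has no predecessor
#2=c depends on [0:z, 1:x]
#3=a depends on [1:x]
#4=b depends on [2:c, 3:a]
#5=a depends on [4:b]
#6=x depends on [5:a]
sources: [0:z, 1:x]
N(rest) = Σ N(rest − s) over sources s of rest; N(one piece) = 1:
  size 1 → [6]=1
  size 2 → [5,6]=1
  size 3 → [4,5,6]=1
  size 4 → [2,4,5,6]=1  [3,4,5,6]=1
  size 5 → [0,2,4,5,6]=1  [2,3,4,5,6]=2
  first=0(z) contributes 2
  first=1(x) contributes 3
|[w]| = 5

5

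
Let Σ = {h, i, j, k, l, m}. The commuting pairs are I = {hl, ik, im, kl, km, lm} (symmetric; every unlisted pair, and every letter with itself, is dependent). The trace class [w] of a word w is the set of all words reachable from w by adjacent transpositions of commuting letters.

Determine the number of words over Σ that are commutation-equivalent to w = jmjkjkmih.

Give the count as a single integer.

6

#0=j has no predecessor
#1=m depends on [0:j]
#2=j depends on [1:m]
#3=k depends on [2:j]
#4=j depends on [3:k]
#5=k depends on [4:j]
#6=m depends on [4:j]
#7=i depends on [4:j]
#8=h depends on [5:k, 6:m, 7:i]
sources: [0:j]
N(rest) = Σ N(rest − s) over sources s of rest; N(one piece) = 1:
  size 1 → [8]=1
  size 2 → [5,8]=1  [6,8]=1  [7,8]=1
  size 3 → [5,6,8]=2  [5,7,8]=2  [6,7,8]=2
  size 4 → [5,6,7,8]=6
  size 5 → [4,5,6,7,8]=6
  size 6 → [3,4,5,6,7,8]=6
  size 7 → [2,3,4,5,6,7,8]=6
  first=0(j) contributes 6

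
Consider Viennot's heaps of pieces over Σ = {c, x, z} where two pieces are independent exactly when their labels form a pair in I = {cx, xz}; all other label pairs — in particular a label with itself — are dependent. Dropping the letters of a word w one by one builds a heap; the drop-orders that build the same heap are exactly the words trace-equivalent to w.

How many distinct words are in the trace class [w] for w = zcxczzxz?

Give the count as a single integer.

0(z) covers ∅
1(c) covers 0:z
2(x) covers ∅
3(c) covers 1:c
4(z) covers 3:c
5(z) covers 4:z
6(x) covers 2:x
7(z) covers 5:z
floor of heap: 0:z, 2:x
completions by unplaced set U, small U first (add the entries for U minus each lowest piece of U):
  |U|=1: {6}:1  {7}:1
  |U|=2: {2,6}:1  {5,7}:1  {6,7}:2
  |U|=3: {2,6,7}:3  {4,5,7}:1  {5,6,7}:3
  |U|=4: {2,5,6,7}:6  {3,4,5,7}:1  {4,5,6,7}:4
  |U|=5: {1,3,4,5,7}:1  {2,4,5,6,7}:10  {3,4,5,6,7}:5
  |U|=6: {0,1,3,4,5,7}:1  {1,3,4,5,6,7}:6  {2,3,4,5,6,7}:15
  start at 0(z): 21
  start at 2(x): 7
sum over floor = 28

28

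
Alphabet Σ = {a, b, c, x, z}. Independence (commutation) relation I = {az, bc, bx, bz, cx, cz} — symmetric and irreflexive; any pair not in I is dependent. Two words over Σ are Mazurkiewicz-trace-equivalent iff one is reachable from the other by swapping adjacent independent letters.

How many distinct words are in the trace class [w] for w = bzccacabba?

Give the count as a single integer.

drop 0:b onto floor
drop 1:z onto floor
drop 2:c onto floor
drop 3:c onto {2:c}
drop 4:a onto {0:b, 3:c}
drop 5:c onto {4:a}
drop 6:a onto {5:c}
drop 7:b onto {6:a}
drop 8:b onto {7:b}
drop 9:a onto {8:b}
ground layer = {0:b, 1:z, 2:c}
drop-orders for the pieces not yet dropped (sum over which currently-grounded one goes next):
  1 to go: {1} 1  {9} 1
  2 to go: {1,9} 2  {8,9} 1
  3 to go: {1,8,9} 3  {7,8,9} 1
  4 to go: {1,7,8,9} 4  {6,7,8,9} 1
  5 to go: {1,6,7,8,9} 5  {5,6,7,8,9} 1
  6 to go: {1,5,6,7,8,9} 6  {4,5,6,7,8,9} 1
  7 to go: {0,4,5,6,7,8,9} 1  {1,4,5,6,7,8,9} 7  {3,4,5,6,7,8,9} 1
  8 to go: {0,1,4,5,6,7,8,9} 8  {0,3,4,5,6,7,8,9} 2  {1,3,4,5,6,7,8,9} 8  {2,3,4,5,6,7,8,9} 1
  if 0:b drops first: 9 orders
  if 1:z drops first: 3 orders
  if 2:c drops first: 18 orders
heap linearizations: 30

30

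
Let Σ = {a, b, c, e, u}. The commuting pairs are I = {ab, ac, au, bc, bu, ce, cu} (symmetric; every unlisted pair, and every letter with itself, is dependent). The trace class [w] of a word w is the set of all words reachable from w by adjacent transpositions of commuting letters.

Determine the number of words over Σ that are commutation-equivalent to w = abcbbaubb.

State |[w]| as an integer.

1512

0(a) covers ∅
1(b) covers ∅
2(c) covers ∅
3(b) covers 1:b
4(b) covers 3:b
5(a) covers 0:a
6(u) covers ∅
7(b) covers 4:b
8(b) covers 7:b
floor of heap: 0:a, 1:b, 2:c, 6:u
completions by unplaced set U, small U first (add the entries for U minus each lowest piece of U):
  |U|=1: {2}:1  {5}:1  {6}:1  {8}:1
  |U|=2: {0,5}:1  {2,5}:2  {2,6}:2  {2,8}:2  {5,6}:2  {5,8}:2  {6,8}:2  {7,8}:1
  |U|=3: {0,2,5}:3  {0,5,6}:3  {0,5,8}:3  {2,5,6}:6  {2,5,8}:6  {2,6,8}:6  {2,7,8}:3  {4,7,8}:1  {5,6,8}:6  {5,7,8}:3  {6,7,8}:3
  |U|=4: {0,2,5,6}:12  {0,2,5,8}:12  {0,5,6,8}:12  {0,5,7,8}:6  {2,4,7,8}:4  {2,5,6,8}:24  {2,5,7,8}:12  {2,6,7,8}:12  {3,4,7,8}:1  {4,5,7,8}:4  {4,6,7,8}:4  {5,6,7,8}:12
  |U|=5: {0,2,5,6,8}:60  {0,2,5,7,8}:30  {0,4,5,7,8}:10  {0,5,6,7,8}:30  {1,3,4,7,8}:1  {2,3,4,7,8}:5  {2,4,5,7,8}:20  {2,4,6,7,8}:20  {2,5,6,7,8}:60  {3,4,5,7,8}:5  {3,4,6,7,8}:5  {4,5,6,7,8}:20
  |U|=6: {0,2,4,5,7,8}:60  {0,2,5,6,7,8}:180  {0,3,4,5,7,8}:15  {0,4,5,6,7,8}:60  {1,2,3,4,7,8}:6  {1,3,4,5,7,8}:6  {1,3,4,6,7,8}:6  {2,3,4,5,7,8}:30  {2,3,4,6,7,8}:30  {2,4,5,6,7,8}:120  {3,4,5,6,7,8}:30
  |U|=7: {0,1,3,4,5,7,8}:21  {0,2,3,4,5,7,8}:105  {0,2,4,5,6,7,8}:420  {0,3,4,5,6,7,8}:105  {1,2,3,4,5,7,8}:42  {1,2,3,4,6,7,8}:42  {1,3,4,5,6,7,8}:42  {2,3,4,5,6,7,8}:210
  start at 0(a): 336
  start at 1(b): 840
  start at 2(c): 168
  start at 6(u): 168
sum over floor = 1512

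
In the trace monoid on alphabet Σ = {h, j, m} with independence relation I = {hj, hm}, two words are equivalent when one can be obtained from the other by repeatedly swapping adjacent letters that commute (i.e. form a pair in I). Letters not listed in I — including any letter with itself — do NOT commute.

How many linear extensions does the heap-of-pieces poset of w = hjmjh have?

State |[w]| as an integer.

drop 0:h onto floor
drop 1:j onto floor
drop 2:m onto {1:j}
drop 3:j onto {2:m}
drop 4:h onto {0:h}
ground layer = {0:h, 1:j}
drop-orders for the pieces not yet dropped (sum over which currently-grounded one goes next):
  1 to go: {3} 1  {4} 1
  2 to go: {0,4} 1  {2,3} 1  {3,4} 2
  3 to go: {0,3,4} 3  {1,2,3} 1  {2,3,4} 3
  if 0:h drops first: 4 orders
  if 1:j drops first: 6 orders
heap linearizations: 10

10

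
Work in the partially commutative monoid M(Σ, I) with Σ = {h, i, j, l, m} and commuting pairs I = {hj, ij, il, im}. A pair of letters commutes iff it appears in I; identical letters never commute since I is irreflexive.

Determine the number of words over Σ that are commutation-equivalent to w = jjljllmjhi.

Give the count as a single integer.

3

0(j) covers ∅
1(j) covers 0:j
2(l) covers 1:j
3(j) covers 2:l
4(l) covers 3:j
5(l) covers 4:l
6(m) covers 5:l
7(j) covers 6:m
8(h) covers 6:m
9(i) covers 8:h
floor of heap: 0:j
completions by unplaced set U, small U first (add the entries for U minus each lowest piece of U):
  |U|=1: {7}:1  {9}:1
  |U|=2: {7,9}:2  {8,9}:1
  |U|=3: {7,8,9}:3
  |U|=4: {6,7,8,9}:3
  |U|=5: {5,6,7,8,9}:3
  |U|=6: {4,5,6,7,8,9}:3
  |U|=7: {3,4,5,6,7,8,9}:3
  |U|=8: {2,3,4,5,6,7,8,9}:3
  start at 0(j): 3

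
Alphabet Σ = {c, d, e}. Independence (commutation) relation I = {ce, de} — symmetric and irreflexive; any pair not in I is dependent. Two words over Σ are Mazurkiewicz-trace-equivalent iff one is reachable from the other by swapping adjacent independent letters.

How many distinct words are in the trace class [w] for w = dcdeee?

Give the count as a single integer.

20

piece 0:d — minimal
piece 1:c rests on {0:d}
piece 2:d rests on {1:c}
piece 3:e — minimal
piece 4:e rests on {3:e}
piece 5:e rests on {4:e}
minimal pieces: {0:d, 3:e}
ways to finish when only these pieces remain (= sum over removing one remaining piece with nothing left below it):
  1 left: {2}→1  {5}→1
  2 left: {1,2}→1  {2,5}→2  {4,5}→1
  3 left: {0,1,2}→1  {1,2,5}→3  {2,4,5}→3  {3,4,5}→1
  4 left: {0,1,2,5}→4  {1,2,4,5}→6  {2,3,4,5}→4
  placing 0:d first → 10 extensions
  placing 3:e first → 10 extensions
total linear extensions = 20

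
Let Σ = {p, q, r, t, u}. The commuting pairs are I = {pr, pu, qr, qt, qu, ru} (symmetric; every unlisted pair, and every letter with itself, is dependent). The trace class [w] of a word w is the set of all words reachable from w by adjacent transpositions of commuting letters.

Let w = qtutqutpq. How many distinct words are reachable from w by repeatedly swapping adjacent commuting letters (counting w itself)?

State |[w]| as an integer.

piece 0:q — minimal
piece 1:t — minimal
piece 2:u rests on {1:t}
piece 3:t rests on {2:u}
piece 4:q rests on {0:q}
piece 5:u rests on {3:t}
piece 6:t rests on {5:u}
piece 7:p rests on {4:q, 6:t}
piece 8:q rests on {7:p}
minimal pieces: {0:q, 1:t}
ways to finish when only these pieces remain (= sum over removing one remaining piece with nothing left below it):
  1 left: {8}→1
  2 left: {7,8}→1
  3 left: {4,7,8}→1  {6,7,8}→1
  4 left: {0,4,7,8}→1  {4,6,7,8}→2  {5,6,7,8}→1
  5 left: {0,4,6,7,8}→3  {3,5,6,7,8}→1  {4,5,6,7,8}→3
  6 left: {0,4,5,6,7,8}→6  {2,3,5,6,7,8}→1  {3,4,5,6,7,8}→4
  7 left: {0,3,4,5,6,7,8}→10  {1,2,3,5,6,7,8}→1  {2,3,4,5,6,7,8}→5
  placing 0:q first → 6 extensions
  placing 1:t first → 15 extensions
total linear extensions = 21

21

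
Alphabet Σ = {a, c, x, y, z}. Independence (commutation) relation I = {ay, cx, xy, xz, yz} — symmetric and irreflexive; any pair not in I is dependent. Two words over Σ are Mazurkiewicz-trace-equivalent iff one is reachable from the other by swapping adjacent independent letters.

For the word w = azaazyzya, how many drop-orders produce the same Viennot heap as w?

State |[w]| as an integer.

drop 0:a onto floor
drop 1:z onto {0:a}
drop 2:a onto {1:z}
drop 3:a onto {2:a}
drop 4:z onto {3:a}
drop 5:y onto floor
drop 6:z onto {4:z}
drop 7:y onto {5:y}
drop 8:a onto {6:z}
ground layer = {0:a, 5:y}
drop-orders for the pieces not yet dropped (sum over which currently-grounded one goes next):
  1 to go: {7} 1  {8} 1
  2 to go: {5,7} 1  {6,8} 1  {7,8} 2
  3 to go: {4,6,8} 1  {5,7,8} 3  {6,7,8} 3
  4 to go: {3,4,6,8} 1  {4,6,7,8} 4  {5,6,7,8} 6
  5 to go: {2,3,4,6,8} 1  {3,4,6,7,8} 5  {4,5,6,7,8} 10
  6 to go: {1,2,3,4,6,8} 1  {2,3,4,6,7,8} 6  {3,4,5,6,7,8} 15
  7 to go: {0,1,2,3,4,6,8} 1  {1,2,3,4,6,7,8} 7  {2,3,4,5,6,7,8} 21
  if 0:a drops first: 28 orders
  if 5:y drops first: 8 orders
heap linearizations: 36

36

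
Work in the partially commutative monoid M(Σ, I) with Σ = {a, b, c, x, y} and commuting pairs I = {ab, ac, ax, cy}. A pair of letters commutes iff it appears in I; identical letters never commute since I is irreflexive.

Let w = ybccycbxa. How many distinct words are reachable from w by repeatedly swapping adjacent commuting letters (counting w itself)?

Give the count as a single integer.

18

0(y) covers ∅
1(b) covers 0:y
2(c) covers 1:b
3(c) covers 2:c
4(y) covers 1:b
5(c) covers 3:c
6(b) covers 4:y, 5:c
7(x) covers 6:b
8(a) covers 4:y
floor of heap: 0:y
completions by unplaced set U, small U first (add the entries for U minus each lowest piece of U):
  |U|=1: {7}:1  {8}:1
  |U|=2: {6,7}:1  {7,8}:2
  |U|=3: {5,6,7}:1  {6,7,8}:3
  |U|=4: {3,5,6,7}:1  {4,6,7,8}:3  {5,6,7,8}:4
  |U|=5: {2,3,5,6,7}:1  {3,5,6,7,8}:5  {4,5,6,7,8}:7
  |U|=6: {2,3,5,6,7,8}:6  {3,4,5,6,7,8}:12
  |U|=7: {2,3,4,5,6,7,8}:18
  start at 0(y): 18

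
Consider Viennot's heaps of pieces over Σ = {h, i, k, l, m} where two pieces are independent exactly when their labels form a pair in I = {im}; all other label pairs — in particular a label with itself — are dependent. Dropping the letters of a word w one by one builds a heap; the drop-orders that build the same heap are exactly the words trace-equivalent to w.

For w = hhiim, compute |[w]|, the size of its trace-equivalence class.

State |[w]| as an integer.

3

#0=h has no predecessor
#1=h depends on [0:h]
#2=i depends on [1:h]
#3=i depends on [2:i]
#4=m depends on [1:h]
sources: [0:h]
N(rest) = Σ N(rest − s) over sources s of rest; N(one piece) = 1:
  size 1 → [3]=1  [4]=1
  size 2 → [2,3]=1  [3,4]=2
  size 3 → [2,3,4]=3
  first=0(h) contributes 3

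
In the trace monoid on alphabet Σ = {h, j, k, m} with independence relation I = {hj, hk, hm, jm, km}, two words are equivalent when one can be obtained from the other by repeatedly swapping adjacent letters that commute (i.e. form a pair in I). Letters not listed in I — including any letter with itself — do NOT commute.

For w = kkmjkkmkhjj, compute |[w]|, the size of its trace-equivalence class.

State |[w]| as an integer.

0(k) covers ∅
1(k) covers 0:k
2(m) covers ∅
3(j) covers 1:k
4(k) covers 3:j
5(k) covers 4:k
6(m) covers 2:m
7(k) covers 5:k
8(h) covers ∅
9(j) covers 7:k
10(j) covers 9:j
floor of heap: 0:k, 2:m, 8:h
completions by unplaced set U, small U first (add the entries for U minus each lowest piece of U):
  |U|=1: {6}:1  {8}:1  {10}:1
  |U|=2: {2,6}:1  {6,8}:2  {6,10}:2  {8,10}:2  {9,10}:1
  |U|=3: {2,6,8}:3  {2,6,10}:3  {6,8,10}:6  {6,9,10}:3  {7,9,10}:1  {8,9,10}:3
  |U|=4: {2,6,8,10}:12  {2,6,9,10}:6  {5,7,9,10}:1  {6,7,9,10}:4  {6,8,9,10}:12  {7,8,9,10}:4
  |U|=5: {2,6,7,9,10}:10  {2,6,8,9,10}:30  {4,5,7,9,10}:1  {5,6,7,9,10}:5  {5,7,8,9,10}:5  {6,7,8,9,10}:20
  |U|=6: {2,5,6,7,9,10}:15  {2,6,7,8,9,10}:60  {3,4,5,7,9,10}:1  {4,5,6,7,9,10}:6  {4,5,7,8,9,10}:6  {5,6,7,8,9,10}:30
  |U|=7: {1,3,4,5,7,9,10}:1  {2,4,5,6,7,9,10}:21  {2,5,6,7,8,9,10}:105  {3,4,5,6,7,9,10}:7  {3,4,5,7,8,9,10}:7  {4,5,6,7,8,9,10}:42
  |U|=8: {0,1,3,4,5,7,9,10}:1  {1,3,4,5,6,7,9,10}:8  {1,3,4,5,7,8,9,10}:8  {2,3,4,5,6,7,9,10}:28  {2,4,5,6,7,8,9,10}:168  {3,4,5,6,7,8,9,10}:56
  |U|=9: {0,1,3,4,5,6,7,9,10}:9  {0,1,3,4,5,7,8,9,10}:9  {1,2,3,4,5,6,7,9,10}:36  {1,3,4,5,6,7,8,9,10}:72  {2,3,4,5,6,7,8,9,10}:252
  start at 0(k): 360
  start at 2(m): 90
  start at 8(h): 45
sum over floor = 495

495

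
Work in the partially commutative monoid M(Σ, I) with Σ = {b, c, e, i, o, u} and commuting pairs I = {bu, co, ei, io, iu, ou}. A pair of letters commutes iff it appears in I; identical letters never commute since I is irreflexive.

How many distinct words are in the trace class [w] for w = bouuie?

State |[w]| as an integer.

26

0(b) covers ∅
1(o) covers 0:b
2(u) covers ∅
3(u) covers 2:u
4(i) covers 0:b
5(e) covers 1:o, 3:u
floor of heap: 0:b, 2:u
completions by unplaced set U, small U first (add the entries for U minus each lowest piece of U):
  |U|=1: {4}:1  {5}:1
  |U|=2: {1,5}:1  {3,5}:1  {4,5}:2
  |U|=3: {1,3,5}:2  {1,4,5}:3  {2,3,5}:1  {3,4,5}:3
  |U|=4: {0,1,4,5}:3  {1,2,3,5}:3  {1,3,4,5}:8  {2,3,4,5}:4
  start at 0(b): 15
  start at 2(u): 11
sum over floor = 26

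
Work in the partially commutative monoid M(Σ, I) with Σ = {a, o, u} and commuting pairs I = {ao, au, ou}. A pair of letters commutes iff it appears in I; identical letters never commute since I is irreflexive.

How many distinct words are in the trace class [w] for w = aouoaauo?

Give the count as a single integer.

560

drop 0:a onto floor
drop 1:o onto floor
drop 2:u onto floor
drop 3:o onto {1:o}
drop 4:a onto {0:a}
drop 5:a onto {4:a}
drop 6:u onto {2:u}
drop 7:o onto {3:o}
ground layer = {0:a, 1:o, 2:u}
drop-orders for the pieces not yet dropped (sum over which currently-grounded one goes next):
  1 to go: {5} 1  {6} 1  {7} 1
  2 to go: {2,6} 1  {3,7} 1  {4,5} 1  {5,6} 2  {5,7} 2  {6,7} 2
  3 to go: {0,4,5} 1  {1,3,7} 1  {2,5,6} 3  {2,6,7} 3  {3,5,7} 3  {3,6,7} 3  {4,5,6} 3  {4,5,7} 3  {5,6,7} 6
  4 to go: {0,4,5,6} 4  {0,4,5,7} 4  {1,3,5,7} 4  {1,3,6,7} 4  {2,3,6,7} 6  {2,4,5,6} 6  {2,5,6,7} 12  {3,4,5,7} 6  {3,5,6,7} 12  {4,5,6,7} 12
  5 to go: {0,2,4,5,6} 10  {0,3,4,5,7} 10  {0,4,5,6,7} 20  {1,2,3,6,7} 10  {1,3,4,5,7} 10  {1,3,5,6,7} 20  {2,3,5,6,7} 30  {2,4,5,6,7} 30  {3,4,5,6,7} 30
  6 to go: {0,1,3,4,5,7} 20  {0,2,4,5,6,7} 60  {0,3,4,5,6,7} 60  {1,2,3,5,6,7} 60  {1,3,4,5,6,7} 60  {2,3,4,5,6,7} 90
  if 0:a drops first: 210 orders
  if 1:o drops first: 210 orders
  if 2:u drops first: 140 orders
heap linearizations: 560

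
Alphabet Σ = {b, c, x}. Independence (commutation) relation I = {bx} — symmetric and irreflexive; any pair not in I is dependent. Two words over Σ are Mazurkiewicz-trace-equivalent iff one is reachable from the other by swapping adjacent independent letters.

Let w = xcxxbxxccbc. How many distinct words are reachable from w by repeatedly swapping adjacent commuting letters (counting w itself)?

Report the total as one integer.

piece 0:x — minimal
piece 1:c rests on {0:x}
piece 2:x rests on {1:c}
piece 3:x rests on {2:x}
piece 4:b rests on {1:c}
piece 5:x rests on {3:x}
piece 6:x rests on {5:x}
piece 7:c rests on {4:b, 6:x}
piece 8:c rests on {7:c}
piece 9:b rests on {8:c}
piece 10:c rests on {9:b}
minimal pieces: {0:x}
ways to finish when only these pieces remain (= sum over removing one remaining piece with nothing left below it):
  1 left: {10}→1
  2 left: {9,10}→1
  3 left: {8,9,10}→1
  4 left: {7,8,9,10}→1
  5 left: {4,7,8,9,10}→1  {6,7,8,9,10}→1
  6 left: {4,6,7,8,9,10}→2  {5,6,7,8,9,10}→1
  7 left: {3,5,6,7,8,9,10}→1  {4,5,6,7,8,9,10}→3
  8 left: {2,3,5,6,7,8,9,10}→1  {3,4,5,6,7,8,9,10}→4
  9 left: {2,3,4,5,6,7,8,9,10}→5
  placing 0:x first → 5 extensions

5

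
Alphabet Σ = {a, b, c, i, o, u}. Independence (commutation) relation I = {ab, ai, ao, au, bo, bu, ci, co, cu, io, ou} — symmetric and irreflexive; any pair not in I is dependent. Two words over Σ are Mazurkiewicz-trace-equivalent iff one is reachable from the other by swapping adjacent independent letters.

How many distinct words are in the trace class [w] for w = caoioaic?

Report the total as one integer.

#0=c has no predecessor
#1=a depends on [0:c]
#2=o has no predecessor
#3=i has no predecessor
#4=o depends on [2:o]
#5=a depends on [1:a]
#6=i depends on [3:i]
#7=c depends on [5:a]
sources: [0:c, 2:o, 3:i]
N(rest) = Σ N(rest − s) over sources s of rest; N(one piece) = 1:
  size 1 → [4]=1  [6]=1  [7]=1
  size 2 → [2,4]=1  [3,6]=1  [4,6]=2  [4,7]=2  [5,7]=1  [6,7]=2
  size 3 → [1,5,7]=1  [2,4,6]=3  [2,4,7]=3  [3,4,6]=3  [3,6,7]=3  [4,5,7]=3  [4,6,7]=6  [5,6,7]=3
  size 4 → [0,1,5,7]=1  [1,4,5,7]=4  [1,5,6,7]=4  [2,3,4,6]=6  [2,4,5,7]=6  [2,4,6,7]=12  [3,4,6,7]=12  [3,5,6,7]=6  [4,5,6,7]=12
  size 5 → [0,1,4,5,7]=5  [0,1,5,6,7]=5  [1,2,4,5,7]=10  [1,3,5,6,7]=10  [1,4,5,6,7]=20  [2,3,4,6,7]=30  [2,4,5,6,7]=30  [3,4,5,6,7]=30
  size 6 → [0,1,2,4,5,7]=15  [0,1,3,5,6,7]=15  [0,1,4,5,6,7]=30  [1,2,4,5,6,7]=60  [1,3,4,5,6,7]=60  [2,3,4,5,6,7]=90
  first=0(c) contributes 210
  first=2(o) contributes 105
  first=3(i) contributes 105
|[w]| = 420

420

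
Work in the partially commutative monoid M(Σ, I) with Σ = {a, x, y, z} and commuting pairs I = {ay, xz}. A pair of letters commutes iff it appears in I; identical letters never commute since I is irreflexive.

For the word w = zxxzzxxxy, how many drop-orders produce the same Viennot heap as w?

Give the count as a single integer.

56

0(z) covers ∅
1(x) covers ∅
2(x) covers 1:x
3(z) covers 0:z
4(z) covers 3:z
5(x) covers 2:x
6(x) covers 5:x
7(x) covers 6:x
8(y) covers 4:z, 7:x
floor of heap: 0:z, 1:x
completions by unplaced set U, small U first (add the entries for U minus each lowest piece of U):
  |U|=1: {8}:1
  |U|=2: {4,8}:1  {7,8}:1
  |U|=3: {3,4,8}:1  {4,7,8}:2  {6,7,8}:1
  |U|=4: {0,3,4,8}:1  {3,4,7,8}:3  {4,6,7,8}:3  {5,6,7,8}:1
  |U|=5: {0,3,4,7,8}:4  {2,5,6,7,8}:1  {3,4,6,7,8}:6  {4,5,6,7,8}:4
  |U|=6: {0,3,4,6,7,8}:10  {1,2,5,6,7,8}:1  {2,4,5,6,7,8}:5  {3,4,5,6,7,8}:10
  |U|=7: {0,3,4,5,6,7,8}:20  {1,2,4,5,6,7,8}:6  {2,3,4,5,6,7,8}:15
  start at 0(z): 21
  start at 1(x): 35
sum over floor = 56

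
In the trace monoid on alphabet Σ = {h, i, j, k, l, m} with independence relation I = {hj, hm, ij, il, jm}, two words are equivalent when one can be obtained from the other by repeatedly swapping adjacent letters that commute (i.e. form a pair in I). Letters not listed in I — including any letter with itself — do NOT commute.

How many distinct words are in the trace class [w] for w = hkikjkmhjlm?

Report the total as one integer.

6

#0=h has no predecessor
#1=k depends on [0:h]
#2=i depends on [1:k]
#3=k depends on [2:i]
#4=j depends on [3:k]
#5=k depends on [4:j]
#6=m depends on [5:k]
#7=h depends on [5:k]
#8=j depends on [5:k]
#9=l depends on [6:m, 7:h, 8:j]
#10=m depends on [9:l]
sources: [0:h]
N(rest) = Σ N(rest − s) over sources s of rest; N(one piece) = 1:
  size 1 → [10]=1
  size 2 → [9,10]=1
  size 3 → [6,9,10]=1  [7,9,10]=1  [8,9,10]=1
  size 4 → [6,7,9,10]=2  [6,8,9,10]=2  [7,8,9,10]=2
  size 5 → [6,7,8,9,10]=6
  size 6 → [5,6,7,8,9,10]=6
  size 7 → [4,5,6,7,8,9,10]=6
  size 8 → [3,4,5,6,7,8,9,10]=6
  size 9 → [2,3,4,5,6,7,8,9,10]=6
  first=0(h) contributes 6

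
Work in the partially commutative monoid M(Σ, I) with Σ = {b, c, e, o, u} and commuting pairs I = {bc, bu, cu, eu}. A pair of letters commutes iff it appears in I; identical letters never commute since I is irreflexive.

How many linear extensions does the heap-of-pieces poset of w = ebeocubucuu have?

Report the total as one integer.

105

drop 0:e onto floor
drop 1:b onto {0:e}
drop 2:e onto {1:b}
drop 3:o onto {2:e}
drop 4:c onto {3:o}
drop 5:u onto {3:o}
drop 6:b onto {3:o}
drop 7:u onto {5:u}
drop 8:c onto {4:c}
drop 9:u onto {7:u}
drop 10:u onto {9:u}
ground layer = {0:e}
drop-orders for the pieces not yet dropped (sum over which currently-grounded one goes next):
  1 to go: {6} 1  {8} 1  {10} 1
  2 to go: {4,8} 1  {6,8} 2  {6,10} 2  {8,10} 2  {9,10} 1
  3 to go: {4,6,8} 3  {4,8,10} 3  {6,8,10} 6  {6,9,10} 3  {7,9,10} 1  {8,9,10} 3
  4 to go: {4,6,8,10} 12  {4,8,9,10} 6  {5,7,9,10} 1  {6,7,9,10} 4  {6,8,9,10} 12  {7,8,9,10} 4
  5 to go: {4,6,8,9,10} 30  {4,7,8,9,10} 10  {5,6,7,9,10} 5  {5,7,8,9,10} 5  {6,7,8,9,10} 20
  6 to go: {4,5,7,8,9,10} 15  {4,6,7,8,9,10} 60  {5,6,7,8,9,10} 30
  7 to go: {4,5,6,7,8,9,10} 105
  8 to go: {3,4,5,6,7,8,9,10} 105
  9 to go: {2,3,4,5,6,7,8,9,10} 105
  if 0:e drops first: 105 orders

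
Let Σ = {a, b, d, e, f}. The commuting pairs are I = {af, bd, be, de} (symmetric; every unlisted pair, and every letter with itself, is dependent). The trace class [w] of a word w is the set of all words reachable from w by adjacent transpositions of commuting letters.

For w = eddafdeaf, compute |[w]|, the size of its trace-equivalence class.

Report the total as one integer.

24

drop 0:e onto floor
drop 1:d onto floor
drop 2:d onto {1:d}
drop 3:a onto {0:e, 2:d}
drop 4:f onto {0:e, 2:d}
drop 5:d onto {3:a, 4:f}
drop 6:e onto {3:a, 4:f}
drop 7:a onto {5:d, 6:e}
drop 8:f onto {5:d, 6:e}
ground layer = {0:e, 1:d}
drop-orders for the pieces not yet dropped (sum over which currently-grounded one goes next):
  1 to go: {7} 1  {8} 1
  2 to go: {7,8} 2
  3 to go: {5,7,8} 2  {6,7,8} 2
  4 to go: {5,6,7,8} 4
  5 to go: {3,5,6,7,8} 4  {4,5,6,7,8} 4
  6 to go: {3,4,5,6,7,8} 8
  7 to go: {0,3,4,5,6,7,8} 8  {2,3,4,5,6,7,8} 8
  if 0:e drops first: 8 orders
  if 1:d drops first: 16 orders
heap linearizations: 24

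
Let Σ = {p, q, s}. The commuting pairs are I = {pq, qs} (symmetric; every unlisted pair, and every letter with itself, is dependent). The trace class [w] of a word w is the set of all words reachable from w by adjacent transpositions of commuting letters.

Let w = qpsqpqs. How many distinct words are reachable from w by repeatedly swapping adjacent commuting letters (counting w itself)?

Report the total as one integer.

35

drop 0:q onto floor
drop 1:p onto floor
drop 2:s onto {1:p}
drop 3:q onto {0:q}
drop 4:p onto {2:s}
drop 5:q onto {3:q}
drop 6:s onto {4:p}
ground layer = {0:q, 1:p}
drop-orders for the pieces not yet dropped (sum over which currently-grounded one goes next):
  1 to go: {5} 1  {6} 1
  2 to go: {3,5} 1  {4,6} 1  {5,6} 2
  3 to go: {0,3,5} 1  {2,4,6} 1  {3,5,6} 3  {4,5,6} 3
  4 to go: {0,3,5,6} 4  {1,2,4,6} 1  {2,4,5,6} 4  {3,4,5,6} 6
  5 to go: {0,3,4,5,6} 10  {1,2,4,5,6} 5  {2,3,4,5,6} 10
  if 0:q drops first: 15 orders
  if 1:p drops first: 20 orders
heap linearizations: 35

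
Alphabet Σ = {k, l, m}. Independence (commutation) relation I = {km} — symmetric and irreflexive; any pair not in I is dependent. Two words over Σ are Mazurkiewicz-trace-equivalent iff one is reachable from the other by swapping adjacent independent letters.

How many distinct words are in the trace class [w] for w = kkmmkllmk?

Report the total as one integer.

20

0(k) covers ∅
1(k) covers 0:k
2(m) covers ∅
3(m) covers 2:m
4(k) covers 1:k
5(l) covers 3:m, 4:k
6(l) covers 5:l
7(m) covers 6:l
8(k) covers 6:l
floor of heap: 0:k, 2:m
completions by unplaced set U, small U first (add the entries for U minus each lowest piece of U):
  |U|=1: {7}:1  {8}:1
  |U|=2: {7,8}:2
  |U|=3: {6,7,8}:2
  |U|=4: {5,6,7,8}:2
  |U|=5: {3,5,6,7,8}:2  {4,5,6,7,8}:2
  |U|=6: {1,4,5,6,7,8}:2  {2,3,5,6,7,8}:2  {3,4,5,6,7,8}:4
  |U|=7: {0,1,4,5,6,7,8}:2  {1,3,4,5,6,7,8}:6  {2,3,4,5,6,7,8}:6
  start at 0(k): 12
  start at 2(m): 8
sum over floor = 20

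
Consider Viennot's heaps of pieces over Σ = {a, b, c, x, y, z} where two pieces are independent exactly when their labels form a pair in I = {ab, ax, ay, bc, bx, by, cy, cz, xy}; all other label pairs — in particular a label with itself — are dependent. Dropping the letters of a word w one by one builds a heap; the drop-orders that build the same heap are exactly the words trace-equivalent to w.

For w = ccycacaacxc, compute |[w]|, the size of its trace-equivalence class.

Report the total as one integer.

#0=c has no predecessor
#1=c depends on [0:c]
#2=y has no predecessor
#3=c depends on [1:c]
#4=a depends on [3:c]
#5=c depends on [4:a]
#6=a depends on [5:c]
#7=a depends on [6:a]
#8=c depends on [7:a]
#9=x depends on [8:c]
#10=c depends on [9:x]
sources: [0:c, 2:y]
N(rest) = Σ N(rest − s) over sources s of rest; N(one piece) = 1:
  size 1 → [2]=1  [10]=1
  size 2 → [2,10]=2  [9,10]=1
  size 3 → [2,9,10]=3  [8,9,10]=1
  size 4 → [2,8,9,10]=4  [7,8,9,10]=1
  size 5 → [2,7,8,9,10]=5  [6,7,8,9,10]=1
  size 6 → [2,6,7,8,9,10]=6  [5,6,7,8,9,10]=1
  size 7 → [2,5,6,7,8,9,10]=7  [4,5,6,7,8,9,10]=1
  size 8 → [2,4,5,6,7,8,9,10]=8  [3,4,5,6,7,8,9,10]=1
  size 9 → [1,3,4,5,6,7,8,9,10]=1  [2,3,4,5,6,7,8,9,10]=9
  first=0(c) contributes 10
  first=2(y) contributes 1
|[w]| = 11

11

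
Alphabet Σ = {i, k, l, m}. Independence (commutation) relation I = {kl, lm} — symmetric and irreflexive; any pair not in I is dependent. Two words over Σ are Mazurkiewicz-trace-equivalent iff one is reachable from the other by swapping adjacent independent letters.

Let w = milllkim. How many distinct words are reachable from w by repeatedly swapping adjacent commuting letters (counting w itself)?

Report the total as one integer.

4

0(m) covers ∅
1(i) covers 0:m
2(l) covers 1:i
3(l) covers 2:l
4(l) covers 3:l
5(k) covers 1:i
6(i) covers 4:l, 5:k
7(m) covers 6:i
floor of heap: 0:m
completions by unplaced set U, small U first (add the entries for U minus each lowest piece of U):
  |U|=1: {7}:1
  |U|=2: {6,7}:1
  |U|=3: {4,6,7}:1  {5,6,7}:1
  |U|=4: {3,4,6,7}:1  {4,5,6,7}:2
  |U|=5: {2,3,4,6,7}:1  {3,4,5,6,7}:3
  |U|=6: {2,3,4,5,6,7}:4
  start at 0(m): 4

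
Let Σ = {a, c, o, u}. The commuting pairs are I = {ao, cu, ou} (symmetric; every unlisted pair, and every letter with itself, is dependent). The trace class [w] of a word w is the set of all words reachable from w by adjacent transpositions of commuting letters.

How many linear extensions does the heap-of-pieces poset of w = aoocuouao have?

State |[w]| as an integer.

96

0(a) covers ∅
1(o) covers ∅
2(o) covers 1:o
3(c) covers 0:a, 2:o
4(u) covers 0:a
5(o) covers 3:c
6(u) covers 4:u
7(a) covers 3:c, 6:u
8(o) covers 5:o
floor of heap: 0:a, 1:o
completions by unplaced set U, small U first (add the entries for U minus each lowest piece of U):
  |U|=1: {7}:1  {8}:1
  |U|=2: {5,8}:1  {6,7}:1  {7,8}:2
  |U|=3: {4,6,7}:1  {5,7,8}:3  {6,7,8}:3
  |U|=4: {3,5,7,8}:3  {4,6,7,8}:4  {5,6,7,8}:6
  |U|=5: {2,3,5,7,8}:3  {3,5,6,7,8}:9  {4,5,6,7,8}:10
  |U|=6: {1,2,3,5,7,8}:3  {2,3,5,6,7,8}:12  {3,4,5,6,7,8}:19
  |U|=7: {0,3,4,5,6,7,8}:19  {1,2,3,5,6,7,8}:15  {2,3,4,5,6,7,8}:31
  start at 0(a): 46
  start at 1(o): 50
sum over floor = 96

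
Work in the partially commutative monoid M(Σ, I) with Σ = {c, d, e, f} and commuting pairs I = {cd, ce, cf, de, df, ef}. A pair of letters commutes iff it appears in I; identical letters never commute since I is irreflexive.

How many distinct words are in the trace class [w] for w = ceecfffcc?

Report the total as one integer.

piece 0:c — minimal
piece 1:e — minimal
piece 2:e rests on {1:e}
piece 3:c rests on {0:c}
piece 4:f — minimal
piece 5:f rests on {4:f}
piece 6:f rests on {5:f}
piece 7:c rests on {3:c}
piece 8:c rests on {7:c}
minimal pieces: {0:c, 1:e, 4:f}
ways to finish when only these pieces remain (= sum over removing one remaining piece with nothing left below it):
  1 left: {2}→1  {6}→1  {8}→1
  2 left: {1,2}→1  {2,6}→2  {2,8}→2  {5,6}→1  {6,8}→2  {7,8}→1
  3 left: {1,2,6}→3  {1,2,8}→3  {2,5,6}→3  {2,6,8}→6  {2,7,8}→3  {3,7,8}→1  {4,5,6}→1  {5,6,8}→3  {6,7,8}→3
  4 left: {0,3,7,8}→1  {1,2,5,6}→6  {1,2,6,8}→12  {1,2,7,8}→6  {2,3,7,8}→4  {2,4,5,6}→4  {2,5,6,8}→12  {2,6,7,8}→12  {3,6,7,8}→4  {4,5,6,8}→4  {5,6,7,8}→6
  5 left: {0,2,3,7,8}→5  {0,3,6,7,8}→5  {1,2,3,7,8}→10  {1,2,4,5,6}→10  {1,2,5,6,8}→30  {1,2,6,7,8}→30  {2,3,6,7,8}→20  {2,4,5,6,8}→20  {2,5,6,7,8}→30  {3,5,6,7,8}→10  {4,5,6,7,8}→10
  6 left: {0,1,2,3,7,8}→15  {0,2,3,6,7,8}→30  {0,3,5,6,7,8}→15  {1,2,3,6,7,8}→60  {1,2,4,5,6,8}→60  {1,2,5,6,7,8}→90  {2,3,5,6,7,8}→60  {2,4,5,6,7,8}→60  {3,4,5,6,7,8}→20
  7 left: {0,1,2,3,6,7,8}→105  {0,2,3,5,6,7,8}→105  {0,3,4,5,6,7,8}→35  {1,2,3,5,6,7,8}→210  {1,2,4,5,6,7,8}→210  {2,3,4,5,6,7,8}→140
  placing 0:c first → 560 extensions
  placing 1:e first → 280 extensions
  placing 4:f first → 420 extensions
total linear extensions = 1260

1260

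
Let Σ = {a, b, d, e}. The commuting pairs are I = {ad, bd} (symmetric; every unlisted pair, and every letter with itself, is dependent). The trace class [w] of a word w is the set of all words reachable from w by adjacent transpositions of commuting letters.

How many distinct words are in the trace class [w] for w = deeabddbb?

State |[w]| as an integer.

15

#0=d has no predecessor
#1=e depends on [0:d]
#2=e depends on [1:e]
#3=a depends on [2:e]
#4=b depends on [3:a]
#5=d depends on [2:e]
#6=d depends on [5:d]
#7=b depends on [4:b]
#8=b depends on [7:b]
sources: [0:d]
N(rest) = Σ N(rest − s) over sources s of rest; N(one piece) = 1:
  size 1 → [6]=1  [8]=1
  size 2 → [5,6]=1  [6,8]=2  [7,8]=1
  size 3 → [4,7,8]=1  [5,6,8]=3  [6,7,8]=3
  size 4 → [3,4,7,8]=1  [4,6,7,8]=4  [5,6,7,8]=6
  size 5 → [3,4,6,7,8]=5  [4,5,6,7,8]=10
  size 6 → [3,4,5,6,7,8]=15
  size 7 → [2,3,4,5,6,7,8]=15
  first=0(d) contributes 15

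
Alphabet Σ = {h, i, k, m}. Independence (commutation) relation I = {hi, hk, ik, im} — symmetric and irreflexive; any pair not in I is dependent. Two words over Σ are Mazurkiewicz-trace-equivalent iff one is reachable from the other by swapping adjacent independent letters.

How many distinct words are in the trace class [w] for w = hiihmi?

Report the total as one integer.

20

drop 0:h onto floor
drop 1:i onto floor
drop 2:i onto {1:i}
drop 3:h onto {0:h}
drop 4:m onto {3:h}
drop 5:i onto {2:i}
ground layer = {0:h, 1:i}
drop-orders for the pieces not yet dropped (sum over which currently-grounded one goes next):
  1 to go: {4} 1  {5} 1
  2 to go: {2,5} 1  {3,4} 1  {4,5} 2
  3 to go: {0,3,4} 1  {1,2,5} 1  {2,4,5} 3  {3,4,5} 3
  4 to go: {0,3,4,5} 4  {1,2,4,5} 4  {2,3,4,5} 6
  if 0:h drops first: 10 orders
  if 1:i drops first: 10 orders
heap linearizations: 20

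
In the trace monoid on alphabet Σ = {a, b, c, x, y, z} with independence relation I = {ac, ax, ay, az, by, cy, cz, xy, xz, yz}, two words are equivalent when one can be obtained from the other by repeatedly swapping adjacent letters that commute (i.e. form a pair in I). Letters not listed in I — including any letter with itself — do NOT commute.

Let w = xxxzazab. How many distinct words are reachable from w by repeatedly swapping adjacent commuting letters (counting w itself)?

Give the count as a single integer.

0(x) covers ∅
1(x) covers 0:x
2(x) covers 1:x
3(z) covers ∅
4(a) covers ∅
5(z) covers 3:z
6(a) covers 4:a
7(b) covers 2:x, 5:z, 6:a
floor of heap: 0:x, 3:z, 4:a
completions by unplaced set U, small U first (add the entries for U minus each lowest piece of U):
  |U|=1: {7}:1
  |U|=2: {2,7}:1  {5,7}:1  {6,7}:1
  |U|=3: {1,2,7}:1  {2,5,7}:2  {2,6,7}:2  {3,5,7}:1  {4,6,7}:1  {5,6,7}:2
  |U|=4: {0,1,2,7}:1  {1,2,5,7}:3  {1,2,6,7}:3  {2,3,5,7}:3  {2,4,6,7}:3  {2,5,6,7}:6  {3,5,6,7}:3  {4,5,6,7}:3
  |U|=5: {0,1,2,5,7}:4  {0,1,2,6,7}:4  {1,2,3,5,7}:6  {1,2,4,6,7}:6  {1,2,5,6,7}:12  {2,3,5,6,7}:12  {2,4,5,6,7}:12  {3,4,5,6,7}:6
  |U|=6: {0,1,2,3,5,7}:10  {0,1,2,4,6,7}:10  {0,1,2,5,6,7}:20  {1,2,3,5,6,7}:30  {1,2,4,5,6,7}:30  {2,3,4,5,6,7}:30
  start at 0(x): 90
  start at 3(z): 60
  start at 4(a): 60
sum over floor = 210

210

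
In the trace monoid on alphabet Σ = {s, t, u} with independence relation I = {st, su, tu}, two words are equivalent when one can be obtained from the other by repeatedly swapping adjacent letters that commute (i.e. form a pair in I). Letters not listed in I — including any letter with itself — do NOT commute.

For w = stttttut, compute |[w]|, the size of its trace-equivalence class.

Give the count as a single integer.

56

drop 0:s onto floor
drop 1:t onto floor
drop 2:t onto {1:t}
drop 3:t onto {2:t}
drop 4:t onto {3:t}
drop 5:t onto {4:t}
drop 6:u onto floor
drop 7:t onto {5:t}
ground layer = {0:s, 1:t, 6:u}
drop-orders for the pieces not yet dropped (sum over which currently-grounded one goes next):
  1 to go: {0} 1  {6} 1  {7} 1
  2 to go: {0,6} 2  {0,7} 2  {5,7} 1  {6,7} 2
  3 to go: {0,5,7} 3  {0,6,7} 6  {4,5,7} 1  {5,6,7} 3
  4 to go: {0,4,5,7} 4  {0,5,6,7} 12  {3,4,5,7} 1  {4,5,6,7} 4
  5 to go: {0,3,4,5,7} 5  {0,4,5,6,7} 20  {2,3,4,5,7} 1  {3,4,5,6,7} 5
  6 to go: {0,2,3,4,5,7} 6  {0,3,4,5,6,7} 30  {1,2,3,4,5,7} 1  {2,3,4,5,6,7} 6
  if 0:s drops first: 7 orders
  if 1:t drops first: 42 orders
  if 6:u drops first: 7 orders
heap linearizations: 56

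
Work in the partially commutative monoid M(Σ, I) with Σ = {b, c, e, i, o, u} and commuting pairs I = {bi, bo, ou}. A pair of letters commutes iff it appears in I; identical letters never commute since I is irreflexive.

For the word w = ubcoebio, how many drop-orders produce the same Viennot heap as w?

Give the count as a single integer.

piece 0:u — minimal
piece 1:b rests on {0:u}
piece 2:c rests on {1:b}
piece 3:o rests on {2:c}
piece 4:e rests on {3:o}
piece 5:b rests on {4:e}
piece 6:i rests on {4:e}
piece 7:o rests on {6:i}
minimal pieces: {0:u}
ways to finish when only these pieces remain (= sum over removing one remaining piece with nothing left below it):
  1 left: {5}→1  {7}→1
  2 left: {5,7}→2  {6,7}→1
  3 left: {5,6,7}→3
  4 left: {4,5,6,7}→3
  5 left: {3,4,5,6,7}→3
  6 left: {2,3,4,5,6,7}→3
  placing 0:u first → 3 extensions

3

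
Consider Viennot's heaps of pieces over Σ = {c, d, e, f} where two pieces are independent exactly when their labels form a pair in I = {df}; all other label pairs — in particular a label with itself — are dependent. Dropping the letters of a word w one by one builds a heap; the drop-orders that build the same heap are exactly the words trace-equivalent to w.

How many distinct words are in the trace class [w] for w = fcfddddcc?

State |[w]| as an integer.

#0=f has no predecessor
#1=c depends on [0:f]
#2=f depends on [1:c]
#3=d depends on [1:c]
#4=d depends on [3:d]
#5=d depends on [4:d]
#6=d depends on [5:d]
#7=c depends on [2:f, 6:d]
#8=c depends on [7:c]
sources: [0:f]
N(rest) = Σ N(rest − s) over sources s of rest; N(one piece) = 1:
  size 1 → [8]=1
  size 2 → [7,8]=1
  size 3 → [2,7,8]=1  [6,7,8]=1
  size 4 → [2,6,7,8]=2  [5,6,7,8]=1
  size 5 → [2,5,6,7,8]=3  [4,5,6,7,8]=1
  size 6 → [2,4,5,6,7,8]=4  [3,4,5,6,7,8]=1
  size 7 → [2,3,4,5,6,7,8]=5
  first=0(f) contributes 5

5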